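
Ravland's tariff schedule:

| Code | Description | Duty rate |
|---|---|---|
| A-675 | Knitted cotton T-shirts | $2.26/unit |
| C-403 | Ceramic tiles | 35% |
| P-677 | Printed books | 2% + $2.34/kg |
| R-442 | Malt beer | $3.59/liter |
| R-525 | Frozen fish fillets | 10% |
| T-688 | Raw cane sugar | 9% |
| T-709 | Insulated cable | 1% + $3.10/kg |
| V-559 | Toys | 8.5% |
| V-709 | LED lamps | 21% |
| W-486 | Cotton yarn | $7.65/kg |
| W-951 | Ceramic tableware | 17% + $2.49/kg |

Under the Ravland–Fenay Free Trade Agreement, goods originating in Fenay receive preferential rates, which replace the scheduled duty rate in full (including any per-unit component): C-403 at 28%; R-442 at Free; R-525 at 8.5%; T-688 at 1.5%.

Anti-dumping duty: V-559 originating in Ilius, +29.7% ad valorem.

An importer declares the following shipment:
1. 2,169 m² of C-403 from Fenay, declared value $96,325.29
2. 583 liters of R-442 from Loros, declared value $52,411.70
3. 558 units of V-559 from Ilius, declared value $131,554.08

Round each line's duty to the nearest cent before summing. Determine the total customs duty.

$79,317.71

Line 1 (C-403, Fenay, 2,169 m², $96,325.29):
Base rate for C-403 is 35%.
Origin Fenay qualifies under the Ravland–Fenay agreement and C-403 is covered: preferential rate 28% applies instead.
Duty = $96,325.29 × 28% = $26,971.08.
Line 2 (R-442, Loros, 583 liters, $52,411.70):
Base rate for R-442 is $3.59/liter.
R-442 has an FTA preferential rate, but origin Loros is not Fenay; base rate stands.
Duty = 583 × $3.59 = $2,092.97.
Line 3 (V-559, Ilius, 558 units, $131,554.08):
Base rate for V-559 is 8.5%.
Additional duty on V-559 from Ilius: +29.7%. Applied ad valorem rate: 8.5% + 29.7% = 38.2%.
Duty = $131,554.08 × 38.2% = $50,253.66.
Total = $26,971.08 + $2,092.97 + $50,253.66 = $79,317.71.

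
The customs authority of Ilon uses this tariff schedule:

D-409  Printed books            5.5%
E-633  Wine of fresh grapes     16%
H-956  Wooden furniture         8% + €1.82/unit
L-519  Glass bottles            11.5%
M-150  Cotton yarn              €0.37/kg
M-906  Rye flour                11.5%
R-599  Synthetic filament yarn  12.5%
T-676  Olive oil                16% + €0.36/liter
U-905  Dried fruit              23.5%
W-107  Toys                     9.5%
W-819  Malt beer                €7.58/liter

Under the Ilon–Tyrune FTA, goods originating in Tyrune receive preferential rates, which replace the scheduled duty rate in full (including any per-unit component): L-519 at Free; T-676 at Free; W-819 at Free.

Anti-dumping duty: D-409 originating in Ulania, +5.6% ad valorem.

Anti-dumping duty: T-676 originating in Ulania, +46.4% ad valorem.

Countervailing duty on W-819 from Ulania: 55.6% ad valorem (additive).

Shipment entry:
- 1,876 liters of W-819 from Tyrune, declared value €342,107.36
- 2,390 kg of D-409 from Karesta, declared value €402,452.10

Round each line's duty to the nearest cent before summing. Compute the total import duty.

€22,134.87

Line 1 (W-819, Tyrune, 1,876 liters, €342,107.36):
Base rate for W-819 is €7.58/liter.
Origin Tyrune qualifies under the Ilon–Tyrune agreement and W-819 is covered: preferential rate Free applies instead.
The additional-duty order on W-819 targets Ulania, not Tyrune; it does not apply.
Duty = €342,107.36 × 0% = €0.00.
Line 2 (D-409, Karesta, 2,390 kg, €402,452.10):
Base rate for D-409 is 5.5%.
The additional-duty order on D-409 targets Ulania, not Karesta; it does not apply.
Duty = €402,452.10 × 5.5% = €22,134.87.
Total = €0.00 + €22,134.87 = €22,134.87.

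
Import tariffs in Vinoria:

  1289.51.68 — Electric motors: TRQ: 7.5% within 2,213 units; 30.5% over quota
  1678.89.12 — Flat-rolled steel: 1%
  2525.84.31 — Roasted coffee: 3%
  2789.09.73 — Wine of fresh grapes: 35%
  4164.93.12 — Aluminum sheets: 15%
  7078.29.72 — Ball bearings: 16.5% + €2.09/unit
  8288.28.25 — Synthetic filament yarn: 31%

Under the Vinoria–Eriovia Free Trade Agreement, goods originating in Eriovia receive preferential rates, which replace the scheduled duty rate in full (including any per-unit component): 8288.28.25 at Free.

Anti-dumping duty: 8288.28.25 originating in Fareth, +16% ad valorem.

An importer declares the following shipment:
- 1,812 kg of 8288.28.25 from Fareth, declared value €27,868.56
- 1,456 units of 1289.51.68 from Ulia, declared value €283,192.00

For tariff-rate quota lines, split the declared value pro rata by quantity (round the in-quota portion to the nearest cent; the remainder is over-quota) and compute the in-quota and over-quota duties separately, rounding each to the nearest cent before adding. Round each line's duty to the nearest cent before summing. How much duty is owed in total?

Line 1 (8288.28.25, Fareth, 1,812 kg, €27,868.56):
Base rate for 8288.28.25 is 31%.
8288.28.25 has an FTA preferential rate, but origin Fareth is not Eriovia; base rate stands.
Additional duty on 8288.28.25 from Fareth: +16%. Applied ad valorem rate: 31% + 16% = 47%.
Duty = €27,868.56 × 47% = €13,098.22.
Line 2 (1289.51.68, Ulia, 1,456 units, €283,192.00):
Code 1289.51.68 is under a tariff-rate quota (threshold 2,213 units). Quantity 1,456 units is within the quota, so the in-quota rate 7.5% applies to the full value.
Duty = €283,192.00 × 7.5% = €21,239.40.
Total = €13,098.22 + €21,239.40 = €34,337.62.

€34,337.62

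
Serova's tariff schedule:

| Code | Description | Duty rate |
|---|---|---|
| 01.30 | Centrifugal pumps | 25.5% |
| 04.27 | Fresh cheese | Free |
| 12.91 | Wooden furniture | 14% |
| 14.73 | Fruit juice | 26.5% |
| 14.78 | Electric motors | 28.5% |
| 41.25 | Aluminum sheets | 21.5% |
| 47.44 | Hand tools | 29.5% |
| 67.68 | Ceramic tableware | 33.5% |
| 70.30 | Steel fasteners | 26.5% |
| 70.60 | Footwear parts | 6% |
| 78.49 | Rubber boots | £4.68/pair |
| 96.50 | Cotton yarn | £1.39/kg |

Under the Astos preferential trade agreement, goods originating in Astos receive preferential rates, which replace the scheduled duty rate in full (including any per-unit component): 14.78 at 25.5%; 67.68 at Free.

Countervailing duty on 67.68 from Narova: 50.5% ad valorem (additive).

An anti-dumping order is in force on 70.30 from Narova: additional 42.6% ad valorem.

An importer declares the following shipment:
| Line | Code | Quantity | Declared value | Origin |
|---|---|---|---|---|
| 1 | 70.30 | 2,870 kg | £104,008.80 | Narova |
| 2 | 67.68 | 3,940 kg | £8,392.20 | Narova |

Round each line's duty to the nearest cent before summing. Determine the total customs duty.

Line 1 (70.30, Narova, 2,870 kg, £104,008.80):
Base rate for 70.30 is 26.5%.
Additional duty on 70.30 from Narova: +42.6%. Applied ad valorem rate: 26.5% + 42.6% = 69.1%.
Duty = £104,008.80 × 69.1% = £71,870.08.
Line 2 (67.68, Narova, 3,940 kg, £8,392.20):
Base rate for 67.68 is 33.5%.
67.68 has an FTA preferential rate, but origin Narova is not Astos; base rate stands.
Additional duty on 67.68 from Narova: +50.5%. Applied ad valorem rate: 33.5% + 50.5% = 84%.
Duty = £8,392.20 × 84% = £7,049.45.
Total = £71,870.08 + £7,049.45 = £78,919.53.

£78,919.53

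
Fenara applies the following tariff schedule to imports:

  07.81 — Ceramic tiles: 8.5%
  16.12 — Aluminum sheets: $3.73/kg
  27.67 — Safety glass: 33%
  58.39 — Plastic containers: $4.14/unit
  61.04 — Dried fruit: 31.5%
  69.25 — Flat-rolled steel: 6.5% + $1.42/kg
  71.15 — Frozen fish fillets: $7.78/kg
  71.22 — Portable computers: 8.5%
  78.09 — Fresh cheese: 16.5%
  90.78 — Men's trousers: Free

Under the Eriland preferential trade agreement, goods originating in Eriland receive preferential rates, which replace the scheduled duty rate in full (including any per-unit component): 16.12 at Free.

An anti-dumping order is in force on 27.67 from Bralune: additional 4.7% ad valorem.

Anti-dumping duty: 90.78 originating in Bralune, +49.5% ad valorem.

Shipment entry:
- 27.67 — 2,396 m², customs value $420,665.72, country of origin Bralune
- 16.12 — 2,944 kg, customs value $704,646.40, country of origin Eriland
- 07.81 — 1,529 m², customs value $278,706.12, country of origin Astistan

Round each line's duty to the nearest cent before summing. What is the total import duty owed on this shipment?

$182,281.00

Line 1 (27.67, Bralune, 2,396 m², $420,665.72):
Base rate for 27.67 is 33%.
Additional duty on 27.67 from Bralune: +4.7%. Applied ad valorem rate: 33% + 4.7% = 37.7%.
Duty = $420,665.72 × 37.7% = $158,590.98.
Line 2 (16.12, Eriland, 2,944 kg, $704,646.40):
Base rate for 16.12 is $3.73/kg.
Origin Eriland qualifies under the Fenara–Eriland agreement and 16.12 is covered: preferential rate Free applies instead.
Duty = $704,646.40 × 0% = $0.00.
Line 3 (07.81, Astistan, 1,529 m², $278,706.12):
Base rate for 07.81 is 8.5%.
Duty = $278,706.12 × 8.5% = $23,690.02.
Total = $158,590.98 + $0.00 + $23,690.02 = $182,281.00.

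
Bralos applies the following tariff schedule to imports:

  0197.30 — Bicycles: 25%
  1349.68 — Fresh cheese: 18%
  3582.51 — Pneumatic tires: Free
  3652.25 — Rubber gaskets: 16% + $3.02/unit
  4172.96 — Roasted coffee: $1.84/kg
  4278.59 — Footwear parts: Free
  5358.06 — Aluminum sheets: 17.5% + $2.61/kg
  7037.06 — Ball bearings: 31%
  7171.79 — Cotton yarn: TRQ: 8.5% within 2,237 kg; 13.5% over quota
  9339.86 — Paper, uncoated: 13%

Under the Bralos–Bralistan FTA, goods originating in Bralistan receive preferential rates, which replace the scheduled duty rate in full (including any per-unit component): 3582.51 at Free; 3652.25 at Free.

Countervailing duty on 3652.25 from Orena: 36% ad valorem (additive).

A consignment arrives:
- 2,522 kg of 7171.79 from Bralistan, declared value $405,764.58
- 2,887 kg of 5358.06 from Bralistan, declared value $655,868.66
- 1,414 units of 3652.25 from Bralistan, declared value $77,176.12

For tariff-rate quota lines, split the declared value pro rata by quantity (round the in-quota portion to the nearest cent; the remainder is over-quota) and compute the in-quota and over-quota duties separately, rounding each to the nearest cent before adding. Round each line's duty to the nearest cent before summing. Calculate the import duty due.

Line 1 (7171.79, Bralistan, 2,522 kg, $405,764.58):
Code 7171.79 is under a tariff-rate quota (threshold 2,237 kg). In-quota: 2,237 kg at 8.5%; over-quota: 285 kg at 13.5%.
Pro-rata value split: in-quota = $405,764.58 × 2,237/2,522 = $359,910.93; over-quota = $405,764.58 − $359,910.93 = $45,853.65.
In-quota duty = $359,910.93 × 8.5% = $30,592.43. Over-quota duty = $45,853.65 × 13.5% = $6,190.24.
Line duty = $30,592.43 + $6,190.24 = $36,782.67.
Line 2 (5358.06, Bralistan, 2,887 kg, $655,868.66):
Base rate for 5358.06 is 17.5% + $2.61/kg.
Origin Bralistan is the FTA partner but 5358.06 is not on the preference list; base rate stands.
Duty = $655,868.66 × 17.5% + 2,887 × $2.61 = $122,312.09.
Line 3 (3652.25, Bralistan, 1,414 units, $77,176.12):
Base rate for 3652.25 is 16% + $3.02/unit.
Origin Bralistan qualifies under the Bralos–Bralistan agreement and 3652.25 is covered: preferential rate Free applies instead.
The additional-duty order on 3652.25 targets Orena, not Bralistan; it does not apply.
Duty = $77,176.12 × 0% = $0.00.
Total = $36,782.67 + $122,312.09 + $0.00 = $159,094.76.

$159,094.76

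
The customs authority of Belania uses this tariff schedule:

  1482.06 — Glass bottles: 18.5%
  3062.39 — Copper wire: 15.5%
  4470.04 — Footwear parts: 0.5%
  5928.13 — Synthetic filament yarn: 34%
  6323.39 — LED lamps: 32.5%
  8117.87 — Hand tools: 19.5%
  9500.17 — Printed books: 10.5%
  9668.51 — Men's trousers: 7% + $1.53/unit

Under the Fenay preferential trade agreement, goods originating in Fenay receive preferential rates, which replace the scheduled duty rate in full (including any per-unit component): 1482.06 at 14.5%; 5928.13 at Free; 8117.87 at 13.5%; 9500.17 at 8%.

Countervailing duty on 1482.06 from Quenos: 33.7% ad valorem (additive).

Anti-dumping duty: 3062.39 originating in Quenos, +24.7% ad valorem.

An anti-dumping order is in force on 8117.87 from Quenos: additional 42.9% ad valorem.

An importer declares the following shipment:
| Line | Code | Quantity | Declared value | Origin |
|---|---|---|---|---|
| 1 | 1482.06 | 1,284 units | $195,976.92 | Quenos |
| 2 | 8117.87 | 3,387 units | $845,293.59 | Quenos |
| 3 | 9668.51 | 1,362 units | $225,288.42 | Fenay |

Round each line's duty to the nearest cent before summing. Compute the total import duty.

$647,617.20

Line 1 (1482.06, Quenos, 1,284 units, $195,976.92):
Base rate for 1482.06 is 18.5%.
1482.06 has an FTA preferential rate, but origin Quenos is not Fenay; base rate stands.
Additional duty on 1482.06 from Quenos: +33.7%. Applied ad valorem rate: 18.5% + 33.7% = 52.2%.
Duty = $195,976.92 × 52.2% = $102,299.95.
Line 2 (8117.87, Quenos, 3,387 units, $845,293.59):
Base rate for 8117.87 is 19.5%.
8117.87 has an FTA preferential rate, but origin Quenos is not Fenay; base rate stands.
Additional duty on 8117.87 from Quenos: +42.9%. Applied ad valorem rate: 19.5% + 42.9% = 62.4%.
Duty = $845,293.59 × 62.4% = $527,463.20.
Line 3 (9668.51, Fenay, 1,362 units, $225,288.42):
Base rate for 9668.51 is 7% + $1.53/unit.
Origin Fenay is the FTA partner but 9668.51 is not on the preference list; base rate stands.
Duty = $225,288.42 × 7% + 1,362 × $1.53 = $17,854.05.
Total = $102,299.95 + $527,463.20 + $17,854.05 = $647,617.20.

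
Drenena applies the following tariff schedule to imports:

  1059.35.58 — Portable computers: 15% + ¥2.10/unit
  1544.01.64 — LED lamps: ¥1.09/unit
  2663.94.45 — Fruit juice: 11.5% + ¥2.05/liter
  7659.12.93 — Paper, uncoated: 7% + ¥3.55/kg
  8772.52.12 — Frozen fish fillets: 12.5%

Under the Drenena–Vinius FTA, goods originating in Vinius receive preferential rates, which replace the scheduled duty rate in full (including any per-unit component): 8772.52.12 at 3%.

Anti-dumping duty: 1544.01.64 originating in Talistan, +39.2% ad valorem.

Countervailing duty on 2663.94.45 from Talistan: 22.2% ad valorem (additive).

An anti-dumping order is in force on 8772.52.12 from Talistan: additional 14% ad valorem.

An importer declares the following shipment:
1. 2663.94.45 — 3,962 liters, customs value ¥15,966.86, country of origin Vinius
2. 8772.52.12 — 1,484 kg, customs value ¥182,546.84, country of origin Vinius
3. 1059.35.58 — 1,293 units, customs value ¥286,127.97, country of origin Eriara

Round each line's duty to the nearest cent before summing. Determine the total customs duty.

¥61,069.20

Line 1 (2663.94.45, Vinius, 3,962 liters, ¥15,966.86):
Base rate for 2663.94.45 is 11.5% + ¥2.05/liter.
Origin Vinius is the FTA partner but 2663.94.45 is not on the preference list; base rate stands.
The additional-duty order on 2663.94.45 targets Talistan, not Vinius; it does not apply.
Duty = ¥15,966.86 × 11.5% + 3,962 × ¥2.05 = ¥9,958.29.
Line 2 (8772.52.12, Vinius, 1,484 kg, ¥182,546.84):
Base rate for 8772.52.12 is 12.5%.
Origin Vinius qualifies under the Drenena–Vinius agreement and 8772.52.12 is covered: preferential rate 3% applies instead.
The additional-duty order on 8772.52.12 targets Talistan, not Vinius; it does not apply.
Duty = ¥182,546.84 × 3% = ¥5,476.41.
Line 3 (1059.35.58, Eriara, 1,293 units, ¥286,127.97):
Base rate for 1059.35.58 is 15% + ¥2.10/unit.
Duty = ¥286,127.97 × 15% + 1,293 × ¥2.10 = ¥45,634.50.
Total = ¥9,958.29 + ¥5,476.41 + ¥45,634.50 = ¥61,069.20.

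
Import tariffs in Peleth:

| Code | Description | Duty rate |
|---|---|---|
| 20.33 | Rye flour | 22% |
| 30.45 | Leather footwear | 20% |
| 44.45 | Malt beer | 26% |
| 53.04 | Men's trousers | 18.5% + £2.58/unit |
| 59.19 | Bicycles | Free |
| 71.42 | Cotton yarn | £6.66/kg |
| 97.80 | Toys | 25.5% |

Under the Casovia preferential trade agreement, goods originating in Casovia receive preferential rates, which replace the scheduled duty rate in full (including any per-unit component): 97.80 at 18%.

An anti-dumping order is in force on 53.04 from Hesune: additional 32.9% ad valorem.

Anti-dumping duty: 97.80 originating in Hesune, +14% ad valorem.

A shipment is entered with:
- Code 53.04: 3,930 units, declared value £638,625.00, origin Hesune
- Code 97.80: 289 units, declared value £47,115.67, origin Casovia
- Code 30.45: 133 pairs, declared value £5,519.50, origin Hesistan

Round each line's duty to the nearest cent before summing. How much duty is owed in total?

£347,977.37

Line 1 (53.04, Hesune, 3,930 units, £638,625.00):
Base rate for 53.04 is 18.5% + £2.58/unit.
Additional duty on 53.04 from Hesune: +32.9%. Applied ad valorem rate: 18.5% + 32.9% = 51.4%.
Duty = £638,625.00 × 51.4% + 3,930 × £2.58 = £338,392.65.
Line 2 (97.80, Casovia, 289 units, £47,115.67):
Base rate for 97.80 is 25.5%.
Origin Casovia qualifies under the Peleth–Casovia agreement and 97.80 is covered: preferential rate 18% applies instead.
The additional-duty order on 97.80 targets Hesune, not Casovia; it does not apply.
Duty = £47,115.67 × 18% = £8,480.82.
Line 3 (30.45, Hesistan, 133 pairs, £5,519.50):
Base rate for 30.45 is 20%.
Duty = £5,519.50 × 20% = £1,103.90.
Total = £338,392.65 + £8,480.82 + £1,103.90 = £347,977.37.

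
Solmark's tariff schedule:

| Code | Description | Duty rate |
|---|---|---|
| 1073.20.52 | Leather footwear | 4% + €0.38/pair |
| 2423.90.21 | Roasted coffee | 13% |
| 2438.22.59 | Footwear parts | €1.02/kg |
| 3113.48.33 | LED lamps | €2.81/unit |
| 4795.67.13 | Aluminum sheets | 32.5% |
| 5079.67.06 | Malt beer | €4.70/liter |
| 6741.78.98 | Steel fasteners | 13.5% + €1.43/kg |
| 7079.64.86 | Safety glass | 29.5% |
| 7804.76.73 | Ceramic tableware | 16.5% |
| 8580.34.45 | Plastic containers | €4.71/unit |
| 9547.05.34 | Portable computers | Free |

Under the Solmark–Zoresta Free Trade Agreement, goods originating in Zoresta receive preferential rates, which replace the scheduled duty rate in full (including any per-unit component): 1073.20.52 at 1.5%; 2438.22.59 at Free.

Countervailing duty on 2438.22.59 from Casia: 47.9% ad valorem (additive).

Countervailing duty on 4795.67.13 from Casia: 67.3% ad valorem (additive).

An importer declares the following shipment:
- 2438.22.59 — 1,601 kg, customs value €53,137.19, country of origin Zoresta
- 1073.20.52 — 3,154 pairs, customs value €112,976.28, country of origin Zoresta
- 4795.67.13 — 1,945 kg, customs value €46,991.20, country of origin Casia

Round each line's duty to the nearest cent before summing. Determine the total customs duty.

Line 1 (2438.22.59, Zoresta, 1,601 kg, €53,137.19):
Base rate for 2438.22.59 is €1.02/kg.
Origin Zoresta qualifies under the Solmark–Zoresta agreement and 2438.22.59 is covered: preferential rate Free applies instead.
The additional-duty order on 2438.22.59 targets Casia, not Zoresta; it does not apply.
Duty = €53,137.19 × 0% = €0.00.
Line 2 (1073.20.52, Zoresta, 3,154 pairs, €112,976.28):
Base rate for 1073.20.52 is 4% + €0.38/pair.
Origin Zoresta qualifies under the Solmark–Zoresta agreement and 1073.20.52 is covered: preferential rate 1.5% applies instead.
Duty = €112,976.28 × 1.5% = €1,694.64.
Line 3 (4795.67.13, Casia, 1,945 kg, €46,991.20):
Base rate for 4795.67.13 is 32.5%.
Additional duty on 4795.67.13 from Casia: +67.3%. Applied ad valorem rate: 32.5% + 67.3% = 99.8%.
Duty = €46,991.20 × 99.8% = €46,897.22.
Total = €0.00 + €1,694.64 + €46,897.22 = €48,591.86.

€48,591.86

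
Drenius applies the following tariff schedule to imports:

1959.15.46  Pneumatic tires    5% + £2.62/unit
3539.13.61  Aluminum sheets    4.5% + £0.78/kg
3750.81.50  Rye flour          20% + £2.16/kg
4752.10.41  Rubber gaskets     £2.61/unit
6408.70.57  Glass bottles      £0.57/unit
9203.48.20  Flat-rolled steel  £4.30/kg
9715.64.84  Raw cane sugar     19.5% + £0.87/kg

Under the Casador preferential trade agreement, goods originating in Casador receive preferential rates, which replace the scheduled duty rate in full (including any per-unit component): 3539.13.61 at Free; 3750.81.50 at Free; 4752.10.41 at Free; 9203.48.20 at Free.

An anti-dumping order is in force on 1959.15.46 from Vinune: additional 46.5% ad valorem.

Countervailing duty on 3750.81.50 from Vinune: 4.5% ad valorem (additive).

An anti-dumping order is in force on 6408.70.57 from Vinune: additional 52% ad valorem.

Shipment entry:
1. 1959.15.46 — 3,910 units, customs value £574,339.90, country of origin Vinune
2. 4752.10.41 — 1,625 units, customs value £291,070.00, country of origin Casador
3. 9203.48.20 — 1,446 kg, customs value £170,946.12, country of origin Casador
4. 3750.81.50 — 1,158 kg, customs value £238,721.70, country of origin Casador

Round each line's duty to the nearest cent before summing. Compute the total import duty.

£306,029.25

Line 1 (1959.15.46, Vinune, 3,910 units, £574,339.90):
Base rate for 1959.15.46 is 5% + £2.62/unit.
Additional duty on 1959.15.46 from Vinune: +46.5%. Applied ad valorem rate: 5% + 46.5% = 51.5%.
Duty = £574,339.90 × 51.5% + 3,910 × £2.62 = £306,029.25.
Line 2 (4752.10.41, Casador, 1,625 units, £291,070.00):
Base rate for 4752.10.41 is £2.61/unit.
Origin Casador qualifies under the Drenius–Casador agreement and 4752.10.41 is covered: preferential rate Free applies instead.
Duty = £291,070.00 × 0% = £0.00.
Line 3 (9203.48.20, Casador, 1,446 kg, £170,946.12):
Base rate for 9203.48.20 is £4.30/kg.
Origin Casador qualifies under the Drenius–Casador agreement and 9203.48.20 is covered: preferential rate Free applies instead.
Duty = £170,946.12 × 0% = £0.00.
Line 4 (3750.81.50, Casador, 1,158 kg, £238,721.70):
Base rate for 3750.81.50 is 20% + £2.16/kg.
Origin Casador qualifies under the Drenius–Casador agreement and 3750.81.50 is covered: preferential rate Free applies instead.
The additional-duty order on 3750.81.50 targets Vinune, not Casador; it does not apply.
Duty = £238,721.70 × 0% = £0.00.
Total = £306,029.25 + £0.00 + £0.00 + £0.00 = £306,029.25.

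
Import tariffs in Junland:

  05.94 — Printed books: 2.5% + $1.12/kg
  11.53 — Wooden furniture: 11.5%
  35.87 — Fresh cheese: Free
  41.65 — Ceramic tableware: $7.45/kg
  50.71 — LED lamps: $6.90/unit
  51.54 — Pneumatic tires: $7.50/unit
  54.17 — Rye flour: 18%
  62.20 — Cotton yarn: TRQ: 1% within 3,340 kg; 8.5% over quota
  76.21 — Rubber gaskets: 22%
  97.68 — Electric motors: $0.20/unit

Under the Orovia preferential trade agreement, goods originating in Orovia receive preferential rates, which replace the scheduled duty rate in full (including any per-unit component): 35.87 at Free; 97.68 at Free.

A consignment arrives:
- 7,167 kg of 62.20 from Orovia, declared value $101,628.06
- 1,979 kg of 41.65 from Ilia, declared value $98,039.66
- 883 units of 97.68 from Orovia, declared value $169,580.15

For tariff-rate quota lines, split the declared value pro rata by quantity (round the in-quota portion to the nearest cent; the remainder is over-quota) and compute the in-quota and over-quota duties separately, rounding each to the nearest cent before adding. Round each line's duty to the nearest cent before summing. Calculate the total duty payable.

Line 1 (62.20, Orovia, 7,167 kg, $101,628.06):
Code 62.20 is under a tariff-rate quota (threshold 3,340 kg). In-quota: 3,340 kg at 1%; over-quota: 3,827 kg at 8.5%.
Pro-rata value split: in-quota = $101,628.06 × 3,340/7,167 = $47,361.20; over-quota = $101,628.06 − $47,361.20 = $54,266.86.
In-quota duty = $47,361.20 × 1% = $473.61. Over-quota duty = $54,266.86 × 8.5% = $4,612.68.
Line duty = $473.61 + $4,612.68 = $5,086.29.
Line 2 (41.65, Ilia, 1,979 kg, $98,039.66):
Base rate for 41.65 is $7.45/kg.
Duty = 1,979 × $7.45 = $14,743.55.
Line 3 (97.68, Orovia, 883 units, $169,580.15):
Base rate for 97.68 is $0.20/unit.
Origin Orovia qualifies under the Junland–Orovia agreement and 97.68 is covered: preferential rate Free applies instead.
Duty = $169,580.15 × 0% = $0.00.
Total = $5,086.29 + $14,743.55 + $0.00 = $19,829.84.

$19,829.84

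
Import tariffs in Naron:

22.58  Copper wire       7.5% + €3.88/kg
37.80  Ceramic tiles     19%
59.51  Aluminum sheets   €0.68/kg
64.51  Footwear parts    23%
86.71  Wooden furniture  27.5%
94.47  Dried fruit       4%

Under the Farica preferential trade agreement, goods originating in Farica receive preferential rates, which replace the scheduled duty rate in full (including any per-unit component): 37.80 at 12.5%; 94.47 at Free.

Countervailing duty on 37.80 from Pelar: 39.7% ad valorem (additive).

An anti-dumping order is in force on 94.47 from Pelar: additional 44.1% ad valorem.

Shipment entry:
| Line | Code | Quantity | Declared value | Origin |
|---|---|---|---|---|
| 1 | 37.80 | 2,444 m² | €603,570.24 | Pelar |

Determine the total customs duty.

Line 1 (37.80, Pelar, 2,444 m², €603,570.24):
Base rate for 37.80 is 19%.
37.80 has an FTA preferential rate, but origin Pelar is not Farica; base rate stands.
Additional duty on 37.80 from Pelar: +39.7%. Applied ad valorem rate: 19% + 39.7% = 58.7%.
Duty = €603,570.24 × 58.7% = €354,295.73.

€354,295.73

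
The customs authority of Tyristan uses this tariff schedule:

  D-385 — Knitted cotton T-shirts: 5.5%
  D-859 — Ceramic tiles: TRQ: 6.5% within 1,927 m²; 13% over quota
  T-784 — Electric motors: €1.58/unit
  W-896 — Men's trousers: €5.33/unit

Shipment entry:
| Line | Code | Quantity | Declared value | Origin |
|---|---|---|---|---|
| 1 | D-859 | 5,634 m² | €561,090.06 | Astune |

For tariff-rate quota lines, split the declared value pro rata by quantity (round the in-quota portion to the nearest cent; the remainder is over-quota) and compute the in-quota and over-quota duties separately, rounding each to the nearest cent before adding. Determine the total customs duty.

€60,467.57

Line 1 (D-859, Astune, 5,634 m², €561,090.06):
Code D-859 is under a tariff-rate quota (threshold 1,927 m²). In-quota: 1,927 m² at 6.5%; over-quota: 3,707 m² at 13%.
Pro-rata value split: in-quota = €561,090.06 × 1,927/5,634 = €191,909.93; over-quota = €561,090.06 − €191,909.93 = €369,180.13.
In-quota duty = €191,909.93 × 6.5% = €12,474.15. Over-quota duty = €369,180.13 × 13% = €47,993.42.
Line duty = €12,474.15 + €47,993.42 = €60,467.57.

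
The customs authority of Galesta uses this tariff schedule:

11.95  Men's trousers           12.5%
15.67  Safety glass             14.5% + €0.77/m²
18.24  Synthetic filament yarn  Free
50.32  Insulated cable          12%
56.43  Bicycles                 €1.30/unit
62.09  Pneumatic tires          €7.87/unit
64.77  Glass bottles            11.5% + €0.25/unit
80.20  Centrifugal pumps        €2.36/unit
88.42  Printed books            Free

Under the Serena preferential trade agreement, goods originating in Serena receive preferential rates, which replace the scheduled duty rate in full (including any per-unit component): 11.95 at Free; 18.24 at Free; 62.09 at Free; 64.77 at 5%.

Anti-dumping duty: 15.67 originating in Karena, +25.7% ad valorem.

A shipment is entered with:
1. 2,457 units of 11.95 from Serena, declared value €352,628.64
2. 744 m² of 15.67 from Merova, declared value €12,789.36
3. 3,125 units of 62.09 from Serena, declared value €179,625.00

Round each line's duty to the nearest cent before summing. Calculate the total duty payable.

Line 1 (11.95, Serena, 2,457 units, €352,628.64):
Base rate for 11.95 is 12.5%.
Origin Serena qualifies under the Galesta–Serena agreement and 11.95 is covered: preferential rate Free applies instead.
Duty = €352,628.64 × 0% = €0.00.
Line 2 (15.67, Merova, 744 m², €12,789.36):
Base rate for 15.67 is 14.5% + €0.77/m².
The additional-duty order on 15.67 targets Karena, not Merova; it does not apply.
Duty = €12,789.36 × 14.5% + 744 × €0.77 = €2,427.34.
Line 3 (62.09, Serena, 3,125 units, €179,625.00):
Base rate for 62.09 is €7.87/unit.
Origin Serena qualifies under the Galesta–Serena agreement and 62.09 is covered: preferential rate Free applies instead.
Duty = €179,625.00 × 0% = €0.00.
Total = €0.00 + €2,427.34 + €0.00 = €2,427.34.

€2,427.34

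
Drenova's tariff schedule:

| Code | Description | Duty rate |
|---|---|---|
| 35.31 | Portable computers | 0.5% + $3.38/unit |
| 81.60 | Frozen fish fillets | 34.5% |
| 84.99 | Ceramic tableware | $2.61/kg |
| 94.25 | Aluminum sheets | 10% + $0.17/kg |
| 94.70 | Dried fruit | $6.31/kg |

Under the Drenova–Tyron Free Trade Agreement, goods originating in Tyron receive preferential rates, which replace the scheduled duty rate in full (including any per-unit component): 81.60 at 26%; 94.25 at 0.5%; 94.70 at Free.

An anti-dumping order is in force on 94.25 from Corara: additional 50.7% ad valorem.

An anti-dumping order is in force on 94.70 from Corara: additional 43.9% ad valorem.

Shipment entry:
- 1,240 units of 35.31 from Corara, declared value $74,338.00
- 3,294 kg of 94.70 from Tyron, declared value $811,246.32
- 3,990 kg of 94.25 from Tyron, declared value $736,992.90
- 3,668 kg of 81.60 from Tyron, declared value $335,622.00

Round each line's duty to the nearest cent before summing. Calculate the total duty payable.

$95,509.57

Line 1 (35.31, Corara, 1,240 units, $74,338.00):
Base rate for 35.31 is 0.5% + $3.38/unit.
Duty = $74,338.00 × 0.5% + 1,240 × $3.38 = $4,562.89.
Line 2 (94.70, Tyron, 3,294 kg, $811,246.32):
Base rate for 94.70 is $6.31/kg.
Origin Tyron qualifies under the Drenova–Tyron agreement and 94.70 is covered: preferential rate Free applies instead.
The additional-duty order on 94.70 targets Corara, not Tyron; it does not apply.
Duty = $811,246.32 × 0% = $0.00.
Line 3 (94.25, Tyron, 3,990 kg, $736,992.90):
Base rate for 94.25 is 10% + $0.17/kg.
Origin Tyron qualifies under the Drenova–Tyron agreement and 94.25 is covered: preferential rate 0.5% applies instead.
The additional-duty order on 94.25 targets Corara, not Tyron; it does not apply.
Duty = $736,992.90 × 0.5% = $3,684.96.
Line 4 (81.60, Tyron, 3,668 kg, $335,622.00):
Base rate for 81.60 is 34.5%.
Origin Tyron qualifies under the Drenova–Tyron agreement and 81.60 is covered: preferential rate 26% applies instead.
Duty = $335,622.00 × 26% = $87,261.72.
Total = $4,562.89 + $0.00 + $3,684.96 + $87,261.72 = $95,509.57.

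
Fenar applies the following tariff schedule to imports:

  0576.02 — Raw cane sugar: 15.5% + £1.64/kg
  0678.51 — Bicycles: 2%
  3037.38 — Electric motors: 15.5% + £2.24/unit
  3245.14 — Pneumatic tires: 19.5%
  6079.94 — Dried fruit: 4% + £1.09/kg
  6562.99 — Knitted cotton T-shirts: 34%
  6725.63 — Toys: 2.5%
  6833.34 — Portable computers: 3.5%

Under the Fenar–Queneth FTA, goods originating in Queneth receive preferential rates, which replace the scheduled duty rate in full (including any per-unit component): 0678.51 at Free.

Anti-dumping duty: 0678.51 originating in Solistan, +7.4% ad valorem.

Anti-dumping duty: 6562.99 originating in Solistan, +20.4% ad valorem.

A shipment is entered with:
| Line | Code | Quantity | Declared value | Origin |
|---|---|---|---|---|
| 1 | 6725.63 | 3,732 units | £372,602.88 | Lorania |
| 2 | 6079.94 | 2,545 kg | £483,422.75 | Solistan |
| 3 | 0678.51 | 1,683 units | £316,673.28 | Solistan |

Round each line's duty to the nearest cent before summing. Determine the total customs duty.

£61,193.32

Line 1 (6725.63, Lorania, 3,732 units, £372,602.88):
Base rate for 6725.63 is 2.5%.
Duty = £372,602.88 × 2.5% = £9,315.07.
Line 2 (6079.94, Solistan, 2,545 kg, £483,422.75):
Base rate for 6079.94 is 4% + £1.09/kg.
Duty = £483,422.75 × 4% + 2,545 × £1.09 = £22,110.96.
Line 3 (0678.51, Solistan, 1,683 units, £316,673.28):
Base rate for 0678.51 is 2%.
0678.51 has an FTA preferential rate, but origin Solistan is not Queneth; base rate stands.
Additional duty on 0678.51 from Solistan: +7.4%. Applied ad valorem rate: 2% + 7.4% = 9.4%.
Duty = £316,673.28 × 9.4% = £29,767.29.
Total = £9,315.07 + £22,110.96 + £29,767.29 = £61,193.32.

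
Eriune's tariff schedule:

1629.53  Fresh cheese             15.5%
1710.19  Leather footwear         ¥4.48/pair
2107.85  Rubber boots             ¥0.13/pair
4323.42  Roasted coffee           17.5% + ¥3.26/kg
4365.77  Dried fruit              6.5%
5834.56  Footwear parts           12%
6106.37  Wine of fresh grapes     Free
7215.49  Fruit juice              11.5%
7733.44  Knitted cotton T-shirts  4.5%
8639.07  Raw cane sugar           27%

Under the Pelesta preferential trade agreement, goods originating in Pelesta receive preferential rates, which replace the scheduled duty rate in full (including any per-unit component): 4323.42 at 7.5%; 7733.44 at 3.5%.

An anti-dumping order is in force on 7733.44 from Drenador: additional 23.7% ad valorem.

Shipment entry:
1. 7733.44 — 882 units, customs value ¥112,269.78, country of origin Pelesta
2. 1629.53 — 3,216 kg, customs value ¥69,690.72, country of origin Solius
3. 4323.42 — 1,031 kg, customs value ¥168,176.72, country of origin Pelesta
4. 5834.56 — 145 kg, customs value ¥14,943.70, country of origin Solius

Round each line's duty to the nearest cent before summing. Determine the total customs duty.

Line 1 (7733.44, Pelesta, 882 units, ¥112,269.78):
Base rate for 7733.44 is 4.5%.
Origin Pelesta qualifies under the Eriune–Pelesta agreement and 7733.44 is covered: preferential rate 3.5% applies instead.
The additional-duty order on 7733.44 targets Drenador, not Pelesta; it does not apply.
Duty = ¥112,269.78 × 3.5% = ¥3,929.44.
Line 2 (1629.53, Solius, 3,216 kg, ¥69,690.72):
Base rate for 1629.53 is 15.5%.
Duty = ¥69,690.72 × 15.5% = ¥10,802.06.
Line 3 (4323.42, Pelesta, 1,031 kg, ¥168,176.72):
Base rate for 4323.42 is 17.5% + ¥3.26/kg.
Origin Pelesta qualifies under the Eriune–Pelesta agreement and 4323.42 is covered: preferential rate 7.5% applies instead.
Duty = ¥168,176.72 × 7.5% = ¥12,613.25.
Line 4 (5834.56, Solius, 145 kg, ¥14,943.70):
Base rate for 5834.56 is 12%.
Duty = ¥14,943.70 × 12% = ¥1,793.24.
Total = ¥3,929.44 + ¥10,802.06 + ¥12,613.25 + ¥1,793.24 = ¥29,137.99.

¥29,137.99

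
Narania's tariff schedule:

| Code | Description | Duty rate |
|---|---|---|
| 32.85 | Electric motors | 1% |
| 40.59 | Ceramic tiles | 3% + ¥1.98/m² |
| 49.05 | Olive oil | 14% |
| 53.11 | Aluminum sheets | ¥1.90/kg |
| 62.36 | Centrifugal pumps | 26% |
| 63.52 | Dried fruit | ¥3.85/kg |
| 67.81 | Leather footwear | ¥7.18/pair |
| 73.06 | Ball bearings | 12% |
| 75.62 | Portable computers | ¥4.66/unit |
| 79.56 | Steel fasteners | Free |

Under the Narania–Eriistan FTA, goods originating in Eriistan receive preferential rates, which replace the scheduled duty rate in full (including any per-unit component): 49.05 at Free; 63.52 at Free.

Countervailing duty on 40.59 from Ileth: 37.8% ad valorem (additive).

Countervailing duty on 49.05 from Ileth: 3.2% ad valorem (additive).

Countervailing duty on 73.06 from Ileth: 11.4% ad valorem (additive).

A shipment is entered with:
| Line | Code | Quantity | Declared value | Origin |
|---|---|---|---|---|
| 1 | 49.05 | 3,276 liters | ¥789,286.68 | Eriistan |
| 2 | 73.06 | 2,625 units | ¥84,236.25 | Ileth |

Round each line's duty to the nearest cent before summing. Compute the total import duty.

¥19,711.28

Line 1 (49.05, Eriistan, 3,276 liters, ¥789,286.68):
Base rate for 49.05 is 14%.
Origin Eriistan qualifies under the Narania–Eriistan agreement and 49.05 is covered: preferential rate Free applies instead.
The additional-duty order on 49.05 targets Ileth, not Eriistan; it does not apply.
Duty = ¥789,286.68 × 0% = ¥0.00.
Line 2 (73.06, Ileth, 2,625 units, ¥84,236.25):
Base rate for 73.06 is 12%.
Additional duty on 73.06 from Ileth: +11.4%. Applied ad valorem rate: 12% + 11.4% = 23.4%.
Duty = ¥84,236.25 × 23.4% = ¥19,711.28.
Total = ¥0.00 + ¥19,711.28 = ¥19,711.28.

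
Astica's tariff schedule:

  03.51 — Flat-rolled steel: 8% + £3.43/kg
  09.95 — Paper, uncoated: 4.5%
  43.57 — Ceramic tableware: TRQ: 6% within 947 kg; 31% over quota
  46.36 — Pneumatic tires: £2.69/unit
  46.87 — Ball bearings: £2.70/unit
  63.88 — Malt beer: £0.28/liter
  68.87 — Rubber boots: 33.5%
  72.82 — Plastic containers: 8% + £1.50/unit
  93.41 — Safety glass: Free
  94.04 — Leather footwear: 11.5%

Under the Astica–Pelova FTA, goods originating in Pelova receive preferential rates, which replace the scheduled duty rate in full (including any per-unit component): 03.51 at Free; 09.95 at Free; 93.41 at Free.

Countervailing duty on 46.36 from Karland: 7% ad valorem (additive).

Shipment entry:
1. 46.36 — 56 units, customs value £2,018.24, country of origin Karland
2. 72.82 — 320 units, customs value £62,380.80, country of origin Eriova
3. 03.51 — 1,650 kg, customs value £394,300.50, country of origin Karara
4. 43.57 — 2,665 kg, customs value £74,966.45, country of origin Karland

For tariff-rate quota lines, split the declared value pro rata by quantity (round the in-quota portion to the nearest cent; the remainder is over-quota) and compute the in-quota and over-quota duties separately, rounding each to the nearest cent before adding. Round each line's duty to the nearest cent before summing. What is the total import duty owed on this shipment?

Line 1 (46.36, Karland, 56 units, £2,018.24):
Base rate for 46.36 is £2.69/unit.
Additional duty on 46.36 from Karland: +7% ad valorem. Applied ad valorem rate = 7%.
Duty = £2,018.24 × 7% + 56 × £2.69 = £291.92.
Line 2 (72.82, Eriova, 320 units, £62,380.80):
Base rate for 72.82 is 8% + £1.50/unit.
Duty = £62,380.80 × 8% + 320 × £1.50 = £5,470.46.
Line 3 (03.51, Karara, 1,650 kg, £394,300.50):
Base rate for 03.51 is 8% + £3.43/kg.
03.51 has an FTA preferential rate, but origin Karara is not Pelova; base rate stands.
Duty = £394,300.50 × 8% + 1,650 × £3.43 = £37,203.54.
Line 4 (43.57, Karland, 2,665 kg, £74,966.45):
Code 43.57 is under a tariff-rate quota (threshold 947 kg). In-quota: 947 kg at 6%; over-quota: 1,718 kg at 31%.
Pro-rata value split: in-quota = £74,966.45 × 947/2,665 = £26,639.11; over-quota = £74,966.45 − £26,639.11 = £48,327.34.
In-quota duty = £26,639.11 × 6% = £1,598.35. Over-quota duty = £48,327.34 × 31% = £14,981.48.
Line duty = £1,598.35 + £14,981.48 = £16,579.83.
Total = £291.92 + £5,470.46 + £37,203.54 + £16,579.83 = £59,545.75.

£59,545.75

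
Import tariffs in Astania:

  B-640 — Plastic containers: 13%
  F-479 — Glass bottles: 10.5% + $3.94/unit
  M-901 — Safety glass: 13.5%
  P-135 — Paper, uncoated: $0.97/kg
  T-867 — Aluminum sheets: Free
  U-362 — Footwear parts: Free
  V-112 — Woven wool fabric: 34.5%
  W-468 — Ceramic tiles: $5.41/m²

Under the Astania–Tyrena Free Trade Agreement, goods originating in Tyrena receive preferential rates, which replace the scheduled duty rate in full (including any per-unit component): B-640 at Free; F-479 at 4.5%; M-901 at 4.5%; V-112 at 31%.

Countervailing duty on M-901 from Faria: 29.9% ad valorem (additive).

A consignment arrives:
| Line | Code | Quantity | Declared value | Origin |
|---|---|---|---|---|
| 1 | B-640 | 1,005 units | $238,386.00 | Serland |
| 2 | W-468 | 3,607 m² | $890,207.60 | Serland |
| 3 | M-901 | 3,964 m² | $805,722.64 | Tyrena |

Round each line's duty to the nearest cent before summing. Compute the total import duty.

Line 1 (B-640, Serland, 1,005 units, $238,386.00):
Base rate for B-640 is 13%.
B-640 has an FTA preferential rate, but origin Serland is not Tyrena; base rate stands.
Duty = $238,386.00 × 13% = $30,990.18.
Line 2 (W-468, Serland, 3,607 m², $890,207.60):
Base rate for W-468 is $5.41/m².
Duty = 3,607 × $5.41 = $19,513.87.
Line 3 (M-901, Tyrena, 3,964 m², $805,722.64):
Base rate for M-901 is 13.5%.
Origin Tyrena qualifies under the Astania–Tyrena agreement and M-901 is covered: preferential rate 4.5% applies instead.
The additional-duty order on M-901 targets Faria, not Tyrena; it does not apply.
Duty = $805,722.64 × 4.5% = $36,257.52.
Total = $30,990.18 + $19,513.87 + $36,257.52 = $86,761.57.

$86,761.57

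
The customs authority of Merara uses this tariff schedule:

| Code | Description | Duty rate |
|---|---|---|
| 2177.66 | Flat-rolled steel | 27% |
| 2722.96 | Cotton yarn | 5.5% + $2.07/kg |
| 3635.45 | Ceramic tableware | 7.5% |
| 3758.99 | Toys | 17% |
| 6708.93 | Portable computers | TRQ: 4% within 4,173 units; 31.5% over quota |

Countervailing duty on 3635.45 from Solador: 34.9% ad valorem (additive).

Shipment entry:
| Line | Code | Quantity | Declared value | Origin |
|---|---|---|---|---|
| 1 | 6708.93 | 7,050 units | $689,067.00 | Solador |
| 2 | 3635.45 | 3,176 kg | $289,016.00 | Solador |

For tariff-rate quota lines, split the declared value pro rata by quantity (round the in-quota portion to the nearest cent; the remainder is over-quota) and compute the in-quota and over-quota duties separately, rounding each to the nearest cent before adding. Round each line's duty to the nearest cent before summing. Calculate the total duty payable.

$227,434.90

Line 1 (6708.93, Solador, 7,050 units, $689,067.00):
Code 6708.93 is under a tariff-rate quota (threshold 4,173 units). In-quota: 4,173 units at 4%; over-quota: 2,877 units at 31.5%.
Pro-rata value split: in-quota = $689,067.00 × 4,173/7,050 = $407,869.02; over-quota = $689,067.00 − $407,869.02 = $281,197.98.
In-quota duty = $407,869.02 × 4% = $16,314.76. Over-quota duty = $281,197.98 × 31.5% = $88,577.36.
Line duty = $16,314.76 + $88,577.36 = $104,892.12.
Line 2 (3635.45, Solador, 3,176 kg, $289,016.00):
Base rate for 3635.45 is 7.5%.
Additional duty on 3635.45 from Solador: +34.9%. Applied ad valorem rate: 7.5% + 34.9% = 42.4%.
Duty = $289,016.00 × 42.4% = $122,542.78.
Total = $104,892.12 + $122,542.78 = $227,434.90.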